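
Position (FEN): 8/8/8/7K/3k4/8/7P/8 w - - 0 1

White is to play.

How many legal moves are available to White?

7

White to move; king on h5.
In check: no.
Legal moves: Kh6, Kg6, Kg5, Kh4, Kg4, h3, h4.
Count: 7.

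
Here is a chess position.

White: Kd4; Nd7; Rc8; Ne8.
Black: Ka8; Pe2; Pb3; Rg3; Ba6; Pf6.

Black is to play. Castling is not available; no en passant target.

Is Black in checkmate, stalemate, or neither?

neither

Black to move; black king on a8.
In check: yes, from the white rook on c8.
King squares — a7: available; b7: available; b8: attacked by Nd7.
Legal moves for Black: Kb7, Ka7, Bxc8.
Black is in check but has 3 legal moves → neither.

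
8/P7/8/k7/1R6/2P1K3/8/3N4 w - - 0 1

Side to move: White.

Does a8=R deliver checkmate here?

yes

After a8=R: black king on a5; in check: yes, from the white rook on a8.
King squares — a4: attacked by Rb4; b4: attacked by Pc3; b5: attacked by Rb4; a6: attacked by Ra8; b6: attacked by Rb4.
Black has no legal moves → checkmate.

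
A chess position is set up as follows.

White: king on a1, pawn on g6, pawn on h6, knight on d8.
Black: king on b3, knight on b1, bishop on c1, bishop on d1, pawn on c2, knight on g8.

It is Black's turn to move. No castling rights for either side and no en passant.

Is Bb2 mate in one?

yes

After Bb2: white king on a1; in check: yes, from the black bishop on b2.
King squares — b1: attacked by Pc2; a2: attacked by Kb3; b2: attacked by Kb3.
White has no legal moves → checkmate.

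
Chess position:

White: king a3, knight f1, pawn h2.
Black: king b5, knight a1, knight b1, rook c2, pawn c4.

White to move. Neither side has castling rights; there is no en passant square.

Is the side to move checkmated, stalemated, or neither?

checkmate

White to move; white king on a3.
In check: yes, from the black knight on b1.
King squares — a2: attacked by Rc2; b2: attacked by Rc2; b3: attacked by Na1; a4: attacked by Kb5; b4: attacked by Kb5.
Legal moves for White: none.
In check with no legal moves → checkmate.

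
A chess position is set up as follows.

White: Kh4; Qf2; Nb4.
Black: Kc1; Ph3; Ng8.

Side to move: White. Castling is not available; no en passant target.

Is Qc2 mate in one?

yes

After Qc2: black king on c1; in check: yes, from the white queen on c2.
King squares — b1: attacked by Qc2; d1: attacked by Qc2; b2: attacked by Qc2; c2: attacked by Nb4; d2: attacked by Qc2.
Black has no legal moves → checkmate.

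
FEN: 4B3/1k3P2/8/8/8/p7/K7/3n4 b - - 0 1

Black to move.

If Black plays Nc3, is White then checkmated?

no

After Nc3: white king on a2; in check: yes, from the black knight on c3.
White has 3 legal replies: Kb3, Kxa3, Ka1.
In check but a legal move exists → not checkmate.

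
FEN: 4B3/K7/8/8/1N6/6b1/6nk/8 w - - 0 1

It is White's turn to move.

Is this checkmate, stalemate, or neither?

White to move; white king on a7.
In check: no.
Legal moves for White: Bf7, Bd7, Bg6, Bc6, Bh5, Bb5, Ba4, Ka8, Kb7, Kb6, Ka6, Nc6, Na6, Nd5, Nd3, Nc2, Na2.
White has 17 legal moves and is not in check → neither.

neither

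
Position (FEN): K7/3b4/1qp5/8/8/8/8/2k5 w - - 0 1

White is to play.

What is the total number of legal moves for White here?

0

White to move; king on a8.
In check: no.
Legal moves: none.
Count: 0.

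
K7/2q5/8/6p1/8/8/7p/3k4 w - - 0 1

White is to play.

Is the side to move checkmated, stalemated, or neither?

stalemate

White to move; white king on a8.
In check: no.
King squares — a7: attacked by Qc7; b7: attacked by Qc7; b8: attacked by Qc7.
Legal moves for White: none.
Not in check and no legal moves → stalemate.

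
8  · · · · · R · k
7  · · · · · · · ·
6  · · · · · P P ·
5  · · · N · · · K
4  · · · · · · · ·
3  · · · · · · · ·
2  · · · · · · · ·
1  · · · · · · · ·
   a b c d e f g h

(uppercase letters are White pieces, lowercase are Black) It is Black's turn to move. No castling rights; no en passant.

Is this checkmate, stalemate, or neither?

checkmate

Black to move; black king on h8.
In check: yes, from the white rook on f8.
King squares — g7: attacked by Pf6; h7: attacked by Pg6; g8: attacked by Rf8.
Legal moves for Black: none.
In check with no legal moves → checkmate.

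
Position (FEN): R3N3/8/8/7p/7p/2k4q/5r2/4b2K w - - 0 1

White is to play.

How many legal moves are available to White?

1

White to move; king on h1.
In check: yes, from the black queen on h3.
Legal moves: Kg1.
Count: 1.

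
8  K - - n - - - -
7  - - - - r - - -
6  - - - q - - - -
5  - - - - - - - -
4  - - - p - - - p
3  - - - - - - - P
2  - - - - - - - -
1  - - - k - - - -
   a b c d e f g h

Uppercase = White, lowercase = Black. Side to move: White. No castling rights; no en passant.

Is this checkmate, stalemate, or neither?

stalemate

White to move; white king on a8.
In check: no.
King squares — a7: attacked by Re7; b7: attacked by Re7; b8: attacked by Qd6.
Legal moves for White: none.
Not in check and no legal moves → stalemate.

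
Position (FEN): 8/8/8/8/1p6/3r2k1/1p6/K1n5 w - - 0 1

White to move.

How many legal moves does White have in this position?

2

White to move; king on a1.
In check: yes, from the black pawn on b2.
Legal moves: Kxb2, Kb1.
Count: 2.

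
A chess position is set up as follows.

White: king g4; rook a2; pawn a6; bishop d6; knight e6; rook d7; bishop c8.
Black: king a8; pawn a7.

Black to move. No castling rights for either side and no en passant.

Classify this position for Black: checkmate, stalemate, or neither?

Black to move; black king on a8.
In check: no.
King squares — a7: own pawn; b7: attacked by Pa6; b8: attacked by Bd6.
Legal moves for Black: none.
Not in check and no legal moves → stalemate.

stalemate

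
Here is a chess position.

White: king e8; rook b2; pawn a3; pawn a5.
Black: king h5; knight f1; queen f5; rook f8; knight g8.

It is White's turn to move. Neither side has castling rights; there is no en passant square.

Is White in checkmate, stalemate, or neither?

checkmate

White to move; white king on e8.
In check: yes, from the black rook on f8.
King squares — d7: attacked by Qf5; e7: attacked by Ng8; f7: attacked by Qf5; d8: attacked by Rf8; f8: attacked by Qf5.
Legal moves for White: none.
In check with no legal moves → checkmate.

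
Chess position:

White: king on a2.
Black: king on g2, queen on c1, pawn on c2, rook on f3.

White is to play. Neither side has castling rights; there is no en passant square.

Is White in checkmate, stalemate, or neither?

stalemate

White to move; white king on a2.
In check: no.
King squares — a1: attacked by Qc1; b1: attacked by Qc1; b2: attacked by Qc1; a3: attacked by Qc1; b3: attacked by Rf3.
Legal moves for White: none.
Not in check and no legal moves → stalemate.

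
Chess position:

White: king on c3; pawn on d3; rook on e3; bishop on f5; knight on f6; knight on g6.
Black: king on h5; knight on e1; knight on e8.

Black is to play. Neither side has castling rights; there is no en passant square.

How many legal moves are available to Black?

Black to move; king on h5.
In check: yes, from the white knight on f6.
Legal moves: Kh6, Kg5, Nxf6.
Count: 3.

3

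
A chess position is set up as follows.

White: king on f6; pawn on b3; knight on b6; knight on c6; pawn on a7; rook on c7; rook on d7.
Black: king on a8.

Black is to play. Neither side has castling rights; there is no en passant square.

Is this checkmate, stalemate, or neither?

checkmate

Black to move; black king on a8.
In check: yes, from the white knight on b6.
King squares — a7: attacked by Nc6; b7: attacked by Rc7; b8: attacked by Nc6.
Legal moves for Black: none.
In check with no legal moves → checkmate.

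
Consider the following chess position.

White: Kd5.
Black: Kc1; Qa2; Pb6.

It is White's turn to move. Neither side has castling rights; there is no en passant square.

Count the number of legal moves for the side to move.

White to move; king on d5.
In check: yes, from the black queen on a2.
Legal moves: Kd6, Kc6, Ke5, Ke4, Kd4.
Count: 5.

5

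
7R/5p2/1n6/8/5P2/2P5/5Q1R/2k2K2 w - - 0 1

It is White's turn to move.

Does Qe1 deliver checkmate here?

yes

After Qe1: black king on c1; in check: yes, from the white queen on e1.
King squares — b1: attacked by Qe1; d1: attacked by Qe1; b2: attacked by Rh2; c2: attacked by Rh2; d2: attacked by Qe1.
Black has no legal moves → checkmate.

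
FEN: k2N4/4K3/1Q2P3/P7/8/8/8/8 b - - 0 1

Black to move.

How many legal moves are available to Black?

0

Black to move; king on a8.
In check: no.
Legal moves: none.
Count: 0.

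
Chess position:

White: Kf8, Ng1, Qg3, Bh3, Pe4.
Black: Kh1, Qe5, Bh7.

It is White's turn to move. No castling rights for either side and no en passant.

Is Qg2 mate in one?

After Qg2: black king on h1; in check: yes, from the white queen on g2.
King squares — g1: attacked by Qg2; g2: attacked by Bh3; h2: attacked by Qg2.
Black has no legal moves → checkmate.

yes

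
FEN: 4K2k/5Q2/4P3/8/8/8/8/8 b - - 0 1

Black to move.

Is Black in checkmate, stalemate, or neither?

stalemate

Black to move; black king on h8.
In check: no.
King squares — g7: attacked by Qf7; h7: attacked by Qf7; g8: attacked by Qf7.
Legal moves for Black: none.
Not in check and no legal moves → stalemate.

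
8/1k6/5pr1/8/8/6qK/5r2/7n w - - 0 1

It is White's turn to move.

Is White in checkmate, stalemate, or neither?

checkmate

White to move; white king on h3.
In check: yes, from the black queen on g3.
King squares — g2: attacked by Rf2; h2: attacked by Rf2; g3: attacked by Nh1; g4: attacked by Qg3; h4: attacked by Qg3.
Legal moves for White: none.
In check with no legal moves → checkmate.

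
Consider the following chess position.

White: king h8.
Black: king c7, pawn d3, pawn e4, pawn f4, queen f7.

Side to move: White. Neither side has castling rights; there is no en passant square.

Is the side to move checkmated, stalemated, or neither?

White to move; white king on h8.
In check: no.
King squares — g7: attacked by Qf7; h7: attacked by Qf7; g8: attacked by Qf7.
Legal moves for White: none.
Not in check and no legal moves → stalemate.

stalemate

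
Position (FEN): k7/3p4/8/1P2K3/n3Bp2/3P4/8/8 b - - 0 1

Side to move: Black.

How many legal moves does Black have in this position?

Black to move; king on a8.
In check: yes, from the white bishop on e4.
Legal moves: Kb8, Ka7, d5.
Count: 3.

3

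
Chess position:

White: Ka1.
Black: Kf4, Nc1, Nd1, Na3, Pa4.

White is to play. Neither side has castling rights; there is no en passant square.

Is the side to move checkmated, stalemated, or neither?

stalemate

White to move; white king on a1.
In check: no.
King squares — b1: attacked by Na3; a2: attacked by Nc1; b2: attacked by Nd1.
Legal moves for White: none.
Not in check and no legal moves → stalemate.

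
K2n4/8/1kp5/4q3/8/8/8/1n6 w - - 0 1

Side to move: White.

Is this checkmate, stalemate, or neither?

stalemate

White to move; white king on a8.
In check: no.
King squares — a7: attacked by Kb6; b7: attacked by Kb6; b8: attacked by Qe5.
Legal moves for White: none.
Not in check and no legal moves → stalemate.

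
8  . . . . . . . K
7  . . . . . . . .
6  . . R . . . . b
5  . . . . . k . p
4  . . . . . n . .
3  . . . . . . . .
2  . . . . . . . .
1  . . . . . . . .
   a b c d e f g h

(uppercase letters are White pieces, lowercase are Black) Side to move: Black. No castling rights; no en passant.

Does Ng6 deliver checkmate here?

no

After Ng6: white king on h8; in check: yes, from the black knight on g6.
White has 3 legal replies: Kg8, Kh7, Rxg6.
In check but a legal move exists → not checkmate.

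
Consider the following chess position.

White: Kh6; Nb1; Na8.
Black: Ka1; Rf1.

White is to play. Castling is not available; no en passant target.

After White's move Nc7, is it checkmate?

no

After Nc7: black king on a1; in check: no.
Black is not in check, so this cannot be checkmate.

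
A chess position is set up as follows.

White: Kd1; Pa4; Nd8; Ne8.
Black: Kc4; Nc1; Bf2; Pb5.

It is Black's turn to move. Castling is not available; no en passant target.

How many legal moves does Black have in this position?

22

Black to move; king on c4.
In check: no.
Legal moves: Kd5, Kc5, Kd4, Kb4, Kd3, Kc3, Kb3, Ba7, Bb6, Bc5, Bh4, Bd4, Bg3, Be3, Bg1, Be1, Nd3, Nb3, Ne2, Na2, bxa4, b4.
Count: 22.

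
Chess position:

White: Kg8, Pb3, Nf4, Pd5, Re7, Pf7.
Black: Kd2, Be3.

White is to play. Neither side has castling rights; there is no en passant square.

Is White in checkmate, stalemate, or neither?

White to move; white king on g8.
In check: no.
Legal moves for White include: Kh8, Kf8, Kh7, Kg7, Re8, Rd7, Rc7, Rb7, Ra7, Re6, Re5, Re4, Rxe3, Ng6, Ne6, Nh5, Nh3, Nd3, ... (list truncated; more exist).
White has legal moves and is not in check → neither.

neither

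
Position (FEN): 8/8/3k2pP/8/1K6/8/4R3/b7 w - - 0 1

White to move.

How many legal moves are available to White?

White to move; king on b4.
In check: no.
Legal moves: Kb5, Ka5, Kc4, Ka4, Kb3, Ka3, Re8, Re7, Re6+, Re5, Re4, Re3, Rh2, Rg2, Rf2, Rd2+, Rc2, Rb2, Ra2, Re1, h7.
Count: 21.

21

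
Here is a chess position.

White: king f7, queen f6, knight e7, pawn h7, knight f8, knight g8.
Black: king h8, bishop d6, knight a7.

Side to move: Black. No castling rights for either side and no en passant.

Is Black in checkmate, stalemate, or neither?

Black to move; black king on h8.
In check: yes, from the white queen on f6.
King squares — g7: attacked by Qf6; h7: attacked by Nf8; g8: attacked by Ne7.
Legal moves for Black: none.
In check with no legal moves → checkmate.

checkmate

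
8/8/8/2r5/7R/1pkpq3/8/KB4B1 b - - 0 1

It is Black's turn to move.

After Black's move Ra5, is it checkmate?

After Ra5: white king on a1; in check: yes, from the black rook on a5.
White has 2 legal replies: Ra4, Ba2.
In check but a legal move exists → not checkmate.

no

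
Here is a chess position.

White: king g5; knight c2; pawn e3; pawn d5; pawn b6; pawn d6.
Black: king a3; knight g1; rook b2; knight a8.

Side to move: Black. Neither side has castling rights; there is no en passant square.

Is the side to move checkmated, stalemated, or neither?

Black to move; black king on a3.
In check: yes, from the white knight on c2.
King squares — a2: available; b2: own rook; b3: available; a4: available; b4: attacked by Nc2.
Legal moves for Black: Ka4, Kb3, Ka2, Rxc2.
Black is in check but has 4 legal moves → neither.

neither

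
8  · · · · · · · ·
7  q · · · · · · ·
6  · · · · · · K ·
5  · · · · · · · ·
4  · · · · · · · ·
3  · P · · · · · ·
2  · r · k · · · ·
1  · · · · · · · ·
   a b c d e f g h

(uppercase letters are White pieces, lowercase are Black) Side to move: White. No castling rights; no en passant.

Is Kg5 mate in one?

no

After Kg5: black king on d2; in check: no.
Black is not in check, so this cannot be checkmate.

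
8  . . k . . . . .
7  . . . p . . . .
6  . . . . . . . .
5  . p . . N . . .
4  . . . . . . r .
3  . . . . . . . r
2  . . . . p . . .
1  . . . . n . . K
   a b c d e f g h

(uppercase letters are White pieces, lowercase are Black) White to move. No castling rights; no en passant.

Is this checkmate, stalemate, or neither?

checkmate

White to move; white king on h1.
In check: yes, from the black rook on h3.
King squares — g1: attacked by Rg4; g2: attacked by Ne1; h2: attacked by Rh3.
Legal moves for White: none.
In check with no legal moves → checkmate.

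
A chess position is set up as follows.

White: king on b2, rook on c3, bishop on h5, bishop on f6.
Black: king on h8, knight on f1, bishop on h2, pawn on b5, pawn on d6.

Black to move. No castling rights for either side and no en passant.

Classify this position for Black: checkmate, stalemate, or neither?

Black to move; black king on h8.
In check: yes, from the white bishop on f6.
Legal moves for Black: Kg8, Kh7.
Black is in check but has 2 legal moves → neither.

neither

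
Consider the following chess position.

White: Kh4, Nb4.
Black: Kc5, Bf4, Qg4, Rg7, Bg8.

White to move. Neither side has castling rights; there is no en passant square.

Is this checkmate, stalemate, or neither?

checkmate

White to move; white king on h4.
In check: yes, from the black queen on g4.
King squares — g3: attacked by Bf4; h3: attacked by Qg4; g4: attacked by Rg7; g5: attacked by Bf4; h5: attacked by Qg4.
Legal moves for White: none.
In check with no legal moves → checkmate.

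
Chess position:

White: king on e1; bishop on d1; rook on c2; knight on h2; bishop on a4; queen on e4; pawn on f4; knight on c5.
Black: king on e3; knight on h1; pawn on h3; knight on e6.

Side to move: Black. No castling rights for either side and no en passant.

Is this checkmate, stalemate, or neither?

checkmate

Black to move; black king on e3.
In check: yes, from the white queen on e4.
King squares — d2: attacked by Ke1; e2: attacked by Bd1; f2: attacked by Ke1; d3: attacked by Qe4; f3: attacked by Bd1; d4: attacked by Qe4; e4: attacked by Nc5; f4: attacked by Qe4.
Legal moves for Black: none.
In check with no legal moves → checkmate.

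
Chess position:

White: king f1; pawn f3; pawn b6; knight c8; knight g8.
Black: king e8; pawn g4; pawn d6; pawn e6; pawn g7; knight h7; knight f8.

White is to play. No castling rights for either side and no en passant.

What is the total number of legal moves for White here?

14

White to move; king on f1.
In check: no.
Legal moves: Nge7, Nh6, Nf6+, Nce7, Na7, Nxd6+, Kg2, Kf2, Ke2, Kg1, Ke1, fxg4, b7, f4.
Count: 14.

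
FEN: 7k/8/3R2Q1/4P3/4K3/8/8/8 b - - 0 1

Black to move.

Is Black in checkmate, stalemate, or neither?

Black to move; black king on h8.
In check: no.
King squares — g7: attacked by Qg6; h7: attacked by Qg6; g8: attacked by Qg6.
Legal moves for Black: none.
Not in check and no legal moves → stalemate.

stalemate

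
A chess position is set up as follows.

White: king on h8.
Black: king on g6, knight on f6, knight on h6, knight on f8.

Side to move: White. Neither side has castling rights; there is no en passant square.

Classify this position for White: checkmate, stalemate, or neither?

White to move; white king on h8.
In check: no.
King squares — g7: attacked by Kg6; h7: attacked by Nf6; g8: attacked by Nf6.
Legal moves for White: none.
Not in check and no legal moves → stalemate.

stalemate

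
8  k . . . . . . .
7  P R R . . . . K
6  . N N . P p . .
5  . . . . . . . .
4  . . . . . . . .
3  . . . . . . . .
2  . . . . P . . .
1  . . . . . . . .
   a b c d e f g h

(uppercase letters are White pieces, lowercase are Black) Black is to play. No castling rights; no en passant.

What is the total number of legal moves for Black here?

Black to move; king on a8.
In check: yes, from the white knight on b6.
Legal moves: none.
Count: 0.

0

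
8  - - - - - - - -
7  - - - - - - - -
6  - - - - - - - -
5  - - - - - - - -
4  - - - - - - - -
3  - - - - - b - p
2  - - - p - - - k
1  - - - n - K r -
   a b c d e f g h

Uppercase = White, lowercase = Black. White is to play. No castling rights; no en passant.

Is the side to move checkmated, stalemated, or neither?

checkmate

White to move; white king on f1.
In check: yes, from the black rook on g1.
King squares — e1: attacked by Rg1; g1: attacked by Kh2; e2: attacked by Bf3; f2: attacked by Nd1; g2: attacked by Rg1.
Legal moves for White: none.
In check with no legal moves → checkmate.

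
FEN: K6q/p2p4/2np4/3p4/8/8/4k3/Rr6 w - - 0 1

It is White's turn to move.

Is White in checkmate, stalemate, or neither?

checkmate

White to move; white king on a8.
In check: yes, from the black queen on h8.
King squares — a7: attacked by Nc6; b7: attacked by Rb1; b8: attacked by Rb1.
Legal moves for White: none.
In check with no legal moves → checkmate.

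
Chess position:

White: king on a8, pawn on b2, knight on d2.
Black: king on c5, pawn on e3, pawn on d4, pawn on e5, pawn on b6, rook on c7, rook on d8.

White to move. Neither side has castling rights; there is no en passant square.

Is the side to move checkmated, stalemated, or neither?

checkmate

White to move; white king on a8.
In check: yes, from the black rook on d8.
King squares — a7: attacked by Rc7; b7: attacked by Rc7; b8: attacked by Rd8.
Legal moves for White: none.
In check with no legal moves → checkmate.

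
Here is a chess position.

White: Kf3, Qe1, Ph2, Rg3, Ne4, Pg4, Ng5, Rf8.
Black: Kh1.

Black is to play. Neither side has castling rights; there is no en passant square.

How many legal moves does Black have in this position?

Black to move; king on h1.
In check: yes, from the white queen on e1.
Legal moves: Kxh2.
Count: 1.

1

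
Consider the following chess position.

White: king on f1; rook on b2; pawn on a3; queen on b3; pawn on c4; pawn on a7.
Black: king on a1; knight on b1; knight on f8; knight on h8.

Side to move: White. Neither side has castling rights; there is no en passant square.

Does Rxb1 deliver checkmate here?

yes

After Rxb1: black king on a1; in check: yes, from the white rook on b1.
King squares — b1: attacked by Qb3; a2: attacked by Qb3; b2: attacked by Rb1.
Black has no legal moves → checkmate.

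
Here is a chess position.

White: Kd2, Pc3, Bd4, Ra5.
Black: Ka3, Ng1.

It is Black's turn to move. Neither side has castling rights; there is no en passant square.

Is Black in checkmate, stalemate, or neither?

Black to move; black king on a3.
In check: yes, from the white rook on a5.
Legal moves for Black: Kb3, Kb2.
Black is in check but has 2 legal moves → neither.

neither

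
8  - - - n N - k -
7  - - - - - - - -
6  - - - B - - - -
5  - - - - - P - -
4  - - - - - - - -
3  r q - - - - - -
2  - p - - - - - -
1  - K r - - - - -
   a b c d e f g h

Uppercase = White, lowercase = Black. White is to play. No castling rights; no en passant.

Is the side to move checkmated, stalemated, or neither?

checkmate

White to move; white king on b1.
In check: yes, from the black rook on c1.
King squares — a1: attacked by Rc1; c1: attacked by Pb2; a2: attacked by Ra3; b2: attacked by Qb3; c2: attacked by Rc1.
Legal moves for White: none.
In check with no legal moves → checkmate.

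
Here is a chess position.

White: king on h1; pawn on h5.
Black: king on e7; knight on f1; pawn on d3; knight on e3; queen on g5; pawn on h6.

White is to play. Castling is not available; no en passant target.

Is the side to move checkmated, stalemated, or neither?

stalemate

White to move; white king on h1.
In check: no.
King squares — g1: attacked by Qg5; g2: attacked by Ne3; h2: attacked by Nf1.
Legal moves for White: none.
Not in check and no legal moves → stalemate.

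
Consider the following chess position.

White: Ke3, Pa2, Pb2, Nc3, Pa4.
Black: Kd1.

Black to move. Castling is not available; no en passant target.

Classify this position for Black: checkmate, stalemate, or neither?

Black to move; black king on d1.
In check: yes, from the white knight on c3.
King squares — c1: available; e1: available; c2: available; d2: attacked by Ke3; e2: attacked by Nc3.
Legal moves for Black: Kc2, Ke1, Kc1.
Black is in check but has 3 legal moves → neither.

neither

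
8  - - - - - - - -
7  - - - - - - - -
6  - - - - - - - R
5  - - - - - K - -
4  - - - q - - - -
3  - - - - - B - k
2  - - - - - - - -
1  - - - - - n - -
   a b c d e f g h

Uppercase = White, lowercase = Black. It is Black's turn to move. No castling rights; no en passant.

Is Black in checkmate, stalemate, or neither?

Black to move; black king on h3.
In check: yes, from the white rook on h6.
Legal moves for Black: Kg3, Qh4.
Black is in check but has 2 legal moves → neither.

neither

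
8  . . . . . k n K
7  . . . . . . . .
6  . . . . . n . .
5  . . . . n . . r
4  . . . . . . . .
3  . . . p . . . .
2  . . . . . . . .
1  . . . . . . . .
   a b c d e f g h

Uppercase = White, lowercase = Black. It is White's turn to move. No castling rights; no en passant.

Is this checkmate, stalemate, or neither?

checkmate

White to move; white king on h8.
In check: yes, from the black rook on h5.
King squares — g7: attacked by Kf8; h7: attacked by Rh5; g8: attacked by Nf6.
Legal moves for White: none.
In check with no legal moves → checkmate.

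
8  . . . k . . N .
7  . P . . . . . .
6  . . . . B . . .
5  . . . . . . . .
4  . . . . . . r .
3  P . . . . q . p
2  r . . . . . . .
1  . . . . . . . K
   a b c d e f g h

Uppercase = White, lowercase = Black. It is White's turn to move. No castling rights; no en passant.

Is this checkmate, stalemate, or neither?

checkmate

White to move; white king on h1.
In check: yes, from the black queen on f3.
King squares — g1: attacked by Rg4; g2: attacked by Ra2; h2: attacked by Ra2.
Legal moves for White: none.
In check with no legal moves → checkmate.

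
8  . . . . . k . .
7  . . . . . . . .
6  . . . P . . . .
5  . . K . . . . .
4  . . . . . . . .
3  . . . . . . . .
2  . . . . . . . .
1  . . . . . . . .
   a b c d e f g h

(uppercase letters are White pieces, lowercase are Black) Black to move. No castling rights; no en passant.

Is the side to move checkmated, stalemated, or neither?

neither

Black to move; black king on f8.
In check: no.
Legal moves for Black: Kg8, Ke8, Kg7, Kf7.
Black has 4 legal moves and is not in check → neither.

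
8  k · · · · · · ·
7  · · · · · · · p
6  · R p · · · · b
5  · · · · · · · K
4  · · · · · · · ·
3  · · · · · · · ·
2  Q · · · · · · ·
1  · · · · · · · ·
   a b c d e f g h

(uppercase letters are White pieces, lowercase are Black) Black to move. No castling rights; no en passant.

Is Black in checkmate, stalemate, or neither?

checkmate

Black to move; black king on a8.
In check: yes, from the white queen on a2.
King squares — a7: attacked by Qa2; b7: attacked by Rb6; b8: attacked by Rb6.
Legal moves for Black: none.
In check with no legal moves → checkmate.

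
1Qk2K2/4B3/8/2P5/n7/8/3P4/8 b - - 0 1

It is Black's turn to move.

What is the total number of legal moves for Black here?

2

Black to move; king on c8.
In check: yes, from the white queen on b8.
Legal moves: Kxb8, Kd7.
Count: 2.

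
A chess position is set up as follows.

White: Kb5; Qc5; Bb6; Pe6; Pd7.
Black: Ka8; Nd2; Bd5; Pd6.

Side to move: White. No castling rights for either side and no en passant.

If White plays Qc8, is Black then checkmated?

yes

After Qc8: black king on a8; in check: yes, from the white queen on c8.
King squares — a7: attacked by Bb6; b7: attacked by Qc8; b8: attacked by Qc8.
Black has no legal moves → checkmate.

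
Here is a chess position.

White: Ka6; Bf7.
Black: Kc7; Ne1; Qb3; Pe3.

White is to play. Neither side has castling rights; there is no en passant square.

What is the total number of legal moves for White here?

10

White to move; king on a6.
In check: no.
Legal moves: Bg8, Be8, Bg6, Be6, Bh5, Bd5, Bc4, Bxb3, Ka7, Ka5.
Count: 10.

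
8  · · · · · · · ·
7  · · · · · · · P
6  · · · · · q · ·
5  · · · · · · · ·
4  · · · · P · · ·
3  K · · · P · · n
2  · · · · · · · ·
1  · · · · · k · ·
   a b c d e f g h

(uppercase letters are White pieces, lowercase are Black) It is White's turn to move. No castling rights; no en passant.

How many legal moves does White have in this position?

White to move; king on a3.
In check: no.
Legal moves: Kb4, Ka4, Kb3, Ka2, h8=Q, h8=R, h8=B, h8=N, e5.
Count: 9.

9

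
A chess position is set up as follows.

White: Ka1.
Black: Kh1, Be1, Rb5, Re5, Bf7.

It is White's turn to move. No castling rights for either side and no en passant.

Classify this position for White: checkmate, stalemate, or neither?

White to move; white king on a1.
In check: no.
King squares — b1: attacked by Rb5; a2: attacked by Bf7; b2: attacked by Rb5.
Legal moves for White: none.
Not in check and no legal moves → stalemate.

stalemate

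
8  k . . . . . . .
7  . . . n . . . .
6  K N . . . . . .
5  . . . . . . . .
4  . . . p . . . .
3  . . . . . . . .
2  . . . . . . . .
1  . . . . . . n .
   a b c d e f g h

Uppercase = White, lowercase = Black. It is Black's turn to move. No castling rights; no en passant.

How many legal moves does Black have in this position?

Black to move; king on a8.
In check: yes, from the white knight on b6.
Legal moves: Kb8, Nxb6.
Count: 2.

2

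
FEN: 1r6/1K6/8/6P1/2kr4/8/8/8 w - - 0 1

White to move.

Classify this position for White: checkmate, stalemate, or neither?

neither

White to move; white king on b7.
In check: yes, from the black rook on b8.
King squares — a6: available; b6: attacked by Rb8; c6: available; a7: available; c7: available; a8: attacked by Rb8; b8: available; c8: attacked by Rb8.
Legal moves for White: Kxb8, Kc7, Ka7, Kc6, Ka6.
White is in check but has 5 legal moves → neither.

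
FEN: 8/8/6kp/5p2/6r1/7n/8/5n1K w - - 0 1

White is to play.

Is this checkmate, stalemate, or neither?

stalemate

White to move; white king on h1.
In check: no.
King squares — g1: attacked by Nh3; g2: attacked by Rg4; h2: attacked by Nf1.
Legal moves for White: none.
Not in check and no legal moves → stalemate.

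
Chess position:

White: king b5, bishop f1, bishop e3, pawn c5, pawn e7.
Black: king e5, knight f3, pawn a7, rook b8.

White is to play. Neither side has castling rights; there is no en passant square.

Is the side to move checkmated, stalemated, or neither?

neither

White to move; white king on b5.
In check: yes, from the black rook on b8.
King squares — a4: available; b4: attacked by Rb8; c4: available; a5: available; c5: own pawn; a6: available; b6: attacked by Pa7; c6: available.
Legal moves for White: Kc6, Ka6, Ka5, Kc4, Ka4.
White is in check but has 5 legal moves → neither.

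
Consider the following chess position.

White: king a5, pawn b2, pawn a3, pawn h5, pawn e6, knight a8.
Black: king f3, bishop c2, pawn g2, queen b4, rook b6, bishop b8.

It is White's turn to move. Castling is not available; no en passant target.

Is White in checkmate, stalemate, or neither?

neither

White to move; white king on a5.
In check: yes, from the black queen on b4.
Legal moves for White: axb4.
White is in check but has 1 legal move → neither.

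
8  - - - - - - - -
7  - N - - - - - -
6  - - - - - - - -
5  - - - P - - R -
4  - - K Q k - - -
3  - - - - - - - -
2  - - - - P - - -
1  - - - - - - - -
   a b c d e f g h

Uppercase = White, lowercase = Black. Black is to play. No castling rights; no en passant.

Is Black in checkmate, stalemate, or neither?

Black to move; black king on e4.
In check: yes, from the white queen on d4.
King squares — d3: attacked by Pe2; e3: attacked by Qd4; f3: attacked by Pe2; d4: attacked by Kc4; f4: attacked by Qd4; d5: attacked by Kc4; e5: attacked by Qd4; f5: attacked by Rg5.
Legal moves for Black: none.
In check with no legal moves → checkmate.

checkmate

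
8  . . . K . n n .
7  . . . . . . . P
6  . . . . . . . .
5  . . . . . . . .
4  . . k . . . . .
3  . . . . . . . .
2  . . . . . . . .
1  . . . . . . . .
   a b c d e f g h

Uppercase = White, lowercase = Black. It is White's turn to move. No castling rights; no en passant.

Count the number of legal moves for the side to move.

11

White to move; king on d8.
In check: no.
Legal moves: Ke8, Kc8, Kc7, hxg8=Q+, hxg8=R, hxg8=B+, hxg8=N, h8=Q, h8=R, h8=B, h8=N.
Count: 11.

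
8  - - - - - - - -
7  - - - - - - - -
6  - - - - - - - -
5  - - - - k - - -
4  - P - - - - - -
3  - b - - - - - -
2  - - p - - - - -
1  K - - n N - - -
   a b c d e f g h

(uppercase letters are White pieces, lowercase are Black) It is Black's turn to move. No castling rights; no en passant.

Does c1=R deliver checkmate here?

yes

After c1=R: white king on a1; in check: yes, from the black rook on c1.
King squares — b1: attacked by Rc1; a2: attacked by Bb3; b2: attacked by Nd1.
White has no legal moves → checkmate.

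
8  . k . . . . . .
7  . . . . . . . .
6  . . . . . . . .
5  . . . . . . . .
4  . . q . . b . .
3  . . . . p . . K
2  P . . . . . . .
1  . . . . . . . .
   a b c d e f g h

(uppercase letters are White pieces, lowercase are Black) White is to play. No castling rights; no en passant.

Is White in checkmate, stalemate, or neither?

White to move; white king on h3.
In check: no.
Legal moves for White: Kh4, Kg4, Kg2, a3, a4.
White has 5 legal moves and is not in check → neither.

neither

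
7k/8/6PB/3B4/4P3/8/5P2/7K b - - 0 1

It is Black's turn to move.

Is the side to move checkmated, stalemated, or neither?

stalemate

Black to move; black king on h8.
In check: no.
King squares — g7: attacked by Bh6; h7: attacked by Pg6; g8: attacked by Bd5.
Legal moves for Black: none.
Not in check and no legal moves → stalemate.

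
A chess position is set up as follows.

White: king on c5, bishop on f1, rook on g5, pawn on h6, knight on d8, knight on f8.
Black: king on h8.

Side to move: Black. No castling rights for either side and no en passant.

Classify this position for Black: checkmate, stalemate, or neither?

Black to move; black king on h8.
In check: no.
King squares — g7: attacked by Rg5; h7: attacked by Nf8; g8: attacked by Rg5.
Legal moves for Black: none.
Not in check and no legal moves → stalemate.

stalemate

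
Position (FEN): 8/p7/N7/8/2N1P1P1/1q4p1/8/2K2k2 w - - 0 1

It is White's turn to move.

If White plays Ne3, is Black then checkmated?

no

After Ne3: black king on f1; in check: yes, from the white knight on e3.
Black has 5 legal replies: Kf2, Ke2, Kg1, Ke1, Qxe3+.
In check but a legal move exists → not checkmate.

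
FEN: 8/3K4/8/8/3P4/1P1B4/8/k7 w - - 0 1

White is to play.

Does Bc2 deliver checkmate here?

After Bc2: black king on a1; in check: no.
Black is not in check, so this cannot be checkmate.

no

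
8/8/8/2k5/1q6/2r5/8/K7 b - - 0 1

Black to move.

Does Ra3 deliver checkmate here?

After Ra3: white king on a1; in check: yes, from the black rook on a3.
King squares — b1: attacked by Qb4; a2: attacked by Ra3; b2: attacked by Qb4.
White has no legal moves → checkmate.

yes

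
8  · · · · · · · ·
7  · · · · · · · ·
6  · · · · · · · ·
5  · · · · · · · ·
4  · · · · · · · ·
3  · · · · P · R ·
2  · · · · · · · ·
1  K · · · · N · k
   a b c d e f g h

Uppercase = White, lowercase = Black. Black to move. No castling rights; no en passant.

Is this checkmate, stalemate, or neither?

stalemate

Black to move; black king on h1.
In check: no.
King squares — g1: attacked by Rg3; g2: attacked by Rg3; h2: attacked by Nf1.
Legal moves for Black: none.
Not in check and no legal moves → stalemate.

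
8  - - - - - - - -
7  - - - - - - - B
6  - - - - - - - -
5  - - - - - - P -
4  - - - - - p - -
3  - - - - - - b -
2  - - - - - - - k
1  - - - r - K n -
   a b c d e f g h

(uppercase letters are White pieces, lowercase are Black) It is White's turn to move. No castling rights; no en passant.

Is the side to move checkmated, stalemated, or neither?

checkmate

White to move; white king on f1.
In check: yes, from the black rook on d1.
King squares — e1: attacked by Rd1; g1: attacked by Rd1; e2: attacked by Ng1; f2: attacked by Bg3; g2: attacked by Kh2.
Legal moves for White: none.
In check with no legal moves → checkmate.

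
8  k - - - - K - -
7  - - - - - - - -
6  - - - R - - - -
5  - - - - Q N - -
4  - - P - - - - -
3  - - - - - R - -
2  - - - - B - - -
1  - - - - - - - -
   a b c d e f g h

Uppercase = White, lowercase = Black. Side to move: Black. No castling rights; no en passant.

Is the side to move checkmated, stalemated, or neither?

neither

Black to move; black king on a8.
In check: no.
Legal moves for Black: Kb8, Kb7, Ka7.
Black has 3 legal moves and is not in check → neither.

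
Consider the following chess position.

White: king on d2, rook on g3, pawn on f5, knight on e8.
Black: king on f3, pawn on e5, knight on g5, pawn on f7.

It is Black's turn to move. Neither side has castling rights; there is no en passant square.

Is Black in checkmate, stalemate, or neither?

neither

Black to move; black king on f3.
In check: yes, from the white rook on g3.
Legal moves for Black: Kf4, Ke4, Kxg3, Kf2.
Black is in check but has 4 legal moves → neither.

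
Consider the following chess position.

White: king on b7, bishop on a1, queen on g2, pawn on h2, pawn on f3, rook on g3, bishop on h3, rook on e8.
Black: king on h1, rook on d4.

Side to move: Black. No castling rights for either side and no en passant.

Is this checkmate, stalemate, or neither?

Black to move; black king on h1.
In check: yes, from the white queen on g2.
King squares — g1: attacked by Qg2; g2: attacked by Rg3; h2: attacked by Qg2.
Legal moves for Black: none.
In check with no legal moves → checkmate.

checkmate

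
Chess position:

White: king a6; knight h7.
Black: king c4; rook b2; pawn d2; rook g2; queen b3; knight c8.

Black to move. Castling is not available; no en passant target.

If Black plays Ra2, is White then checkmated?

yes

After Ra2: white king on a6; in check: yes, from the black rook on a2.
King squares — a5: attacked by Ra2; b5: attacked by Qb3; b6: attacked by Qb3; a7: attacked by Ra2; b7: attacked by Qb3.
White has no legal moves → checkmate.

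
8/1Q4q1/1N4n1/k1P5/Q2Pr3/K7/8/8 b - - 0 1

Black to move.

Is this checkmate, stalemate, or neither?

checkmate

Black to move; black king on a5.
In check: yes, from the white queen on a4.
King squares — a4: attacked by Ka3; b4: attacked by Ka3; b5: attacked by Qa4; a6: attacked by Qa4; b6: attacked by Pc5.
Legal moves for Black: none.
In check with no legal moves → checkmate.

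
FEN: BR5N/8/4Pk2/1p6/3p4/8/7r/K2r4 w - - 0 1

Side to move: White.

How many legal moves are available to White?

0

White to move; king on a1.
In check: yes, from the black rook on d1.
Legal moves: none.
Count: 0.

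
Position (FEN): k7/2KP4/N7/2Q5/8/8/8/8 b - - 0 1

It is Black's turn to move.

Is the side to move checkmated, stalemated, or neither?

stalemate

Black to move; black king on a8.
In check: no.
King squares — a7: attacked by Qc5; b7: attacked by Kc7; b8: attacked by Na6.
Legal moves for Black: none.
Not in check and no legal moves → stalemate.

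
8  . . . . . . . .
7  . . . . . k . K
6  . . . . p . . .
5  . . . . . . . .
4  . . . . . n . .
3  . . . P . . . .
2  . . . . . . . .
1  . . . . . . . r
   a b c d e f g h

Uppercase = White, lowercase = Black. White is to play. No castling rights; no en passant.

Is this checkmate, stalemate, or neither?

checkmate

White to move; white king on h7.
In check: yes, from the black rook on h1.
King squares — g6: attacked by Nf4; h6: attacked by Rh1; g7: attacked by Kf7; g8: attacked by Kf7; h8: attacked by Rh1.
Legal moves for White: none.
In check with no legal moves → checkmate.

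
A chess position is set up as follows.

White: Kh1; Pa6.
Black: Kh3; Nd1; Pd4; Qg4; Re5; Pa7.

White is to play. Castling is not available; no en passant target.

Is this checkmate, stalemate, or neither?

White to move; white king on h1.
In check: no.
King squares — g1: attacked by Qg4; g2: attacked by Kh3; h2: attacked by Kh3.
Legal moves for White: none.
Not in check and no legal moves → stalemate.

stalemate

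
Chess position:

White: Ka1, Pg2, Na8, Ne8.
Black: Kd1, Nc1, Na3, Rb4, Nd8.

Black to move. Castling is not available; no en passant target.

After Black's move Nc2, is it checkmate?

After Nc2: white king on a1; in check: yes, from the black knight on c2.
King squares — b1: attacked by Rb4; a2: attacked by Nc1; b2: attacked by Rb4.
White has no legal moves → checkmate.

yes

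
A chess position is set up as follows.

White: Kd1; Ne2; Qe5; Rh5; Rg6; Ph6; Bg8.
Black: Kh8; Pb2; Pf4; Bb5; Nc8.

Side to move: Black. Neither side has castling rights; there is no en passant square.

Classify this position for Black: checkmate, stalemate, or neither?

Black to move; black king on h8.
In check: yes, from the white queen on e5.
King squares — g7: attacked by Qe5; h7: attacked by Bg8; g8: attacked by Rg6.
Legal moves for Black: none.
In check with no legal moves → checkmate.

checkmate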